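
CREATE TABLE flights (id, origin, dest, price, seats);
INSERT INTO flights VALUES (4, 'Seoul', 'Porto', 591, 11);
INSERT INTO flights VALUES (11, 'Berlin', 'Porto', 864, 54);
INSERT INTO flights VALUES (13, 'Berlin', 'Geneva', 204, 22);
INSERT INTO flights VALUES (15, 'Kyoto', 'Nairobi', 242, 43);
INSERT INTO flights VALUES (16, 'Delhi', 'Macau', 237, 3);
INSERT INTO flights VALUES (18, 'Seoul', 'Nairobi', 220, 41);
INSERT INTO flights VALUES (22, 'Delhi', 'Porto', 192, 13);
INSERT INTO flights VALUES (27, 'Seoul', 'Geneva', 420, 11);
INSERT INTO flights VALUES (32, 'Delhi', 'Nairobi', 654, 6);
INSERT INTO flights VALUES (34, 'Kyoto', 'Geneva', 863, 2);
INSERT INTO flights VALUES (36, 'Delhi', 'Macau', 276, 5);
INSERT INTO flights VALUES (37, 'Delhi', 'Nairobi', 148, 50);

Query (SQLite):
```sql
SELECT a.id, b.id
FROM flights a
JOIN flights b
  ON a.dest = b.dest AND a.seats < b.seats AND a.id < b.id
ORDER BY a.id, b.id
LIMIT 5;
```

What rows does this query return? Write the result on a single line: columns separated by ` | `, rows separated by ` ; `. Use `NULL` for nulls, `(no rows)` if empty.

Pairs (a,b) with same dest, a.seats < b.seats, a.id < b.id.
dest groups: Geneva:{13,27,34} Macau:{16,36} Nairobi:{15,18,32,37} Porto:{4,11,22}
Ordered by (a.id, b.id); first 5.

4 | 11 ; 4 | 22 ; 15 | 37 ; 16 | 36 ; 18 | 37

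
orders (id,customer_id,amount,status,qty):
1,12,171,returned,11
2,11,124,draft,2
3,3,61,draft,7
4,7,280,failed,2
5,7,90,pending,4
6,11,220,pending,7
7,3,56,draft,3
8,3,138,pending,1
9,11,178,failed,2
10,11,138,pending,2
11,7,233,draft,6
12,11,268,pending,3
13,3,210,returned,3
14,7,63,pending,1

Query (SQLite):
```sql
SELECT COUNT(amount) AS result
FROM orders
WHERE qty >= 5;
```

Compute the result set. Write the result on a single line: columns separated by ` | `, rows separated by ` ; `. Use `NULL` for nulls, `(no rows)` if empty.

Rows where qty >= 5 → amount values: [171, 61, 220, 233].
COUNT(amount) counts non-NULL values → 4.

4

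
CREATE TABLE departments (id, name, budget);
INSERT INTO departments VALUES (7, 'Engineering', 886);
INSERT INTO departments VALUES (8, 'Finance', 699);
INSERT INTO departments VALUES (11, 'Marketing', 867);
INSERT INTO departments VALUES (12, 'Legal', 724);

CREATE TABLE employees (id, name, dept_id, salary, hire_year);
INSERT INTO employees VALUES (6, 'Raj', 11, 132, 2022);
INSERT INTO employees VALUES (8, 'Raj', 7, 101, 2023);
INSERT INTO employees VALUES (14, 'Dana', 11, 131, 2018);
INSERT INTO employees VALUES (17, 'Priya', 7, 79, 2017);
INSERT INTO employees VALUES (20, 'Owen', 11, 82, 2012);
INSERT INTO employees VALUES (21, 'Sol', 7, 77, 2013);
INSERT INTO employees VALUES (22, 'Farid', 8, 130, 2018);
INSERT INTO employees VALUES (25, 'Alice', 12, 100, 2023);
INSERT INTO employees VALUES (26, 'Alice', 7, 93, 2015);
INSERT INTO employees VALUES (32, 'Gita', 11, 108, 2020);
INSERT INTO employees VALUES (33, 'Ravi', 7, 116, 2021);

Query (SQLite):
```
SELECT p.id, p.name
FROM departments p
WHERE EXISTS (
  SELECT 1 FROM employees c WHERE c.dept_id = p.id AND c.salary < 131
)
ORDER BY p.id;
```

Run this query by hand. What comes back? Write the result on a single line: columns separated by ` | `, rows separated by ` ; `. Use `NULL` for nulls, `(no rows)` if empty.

7 | Engineering ; 8 | Finance ; 11 | Marketing ; 12 | Legal

For each departments row, check whether any employees with matching dept_id has salary < 131.
Keep rows where that is true.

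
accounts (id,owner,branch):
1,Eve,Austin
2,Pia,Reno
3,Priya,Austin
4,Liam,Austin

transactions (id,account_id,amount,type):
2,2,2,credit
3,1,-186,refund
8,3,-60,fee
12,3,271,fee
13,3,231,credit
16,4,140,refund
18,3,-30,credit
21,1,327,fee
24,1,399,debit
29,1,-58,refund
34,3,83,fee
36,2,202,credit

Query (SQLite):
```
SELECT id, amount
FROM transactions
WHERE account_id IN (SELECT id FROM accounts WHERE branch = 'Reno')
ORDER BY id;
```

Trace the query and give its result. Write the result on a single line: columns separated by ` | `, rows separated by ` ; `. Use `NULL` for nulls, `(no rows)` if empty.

Inner query: accounts.id where branch = 'Reno'.
Outer: keep transactions rows whose account_id is in that set.
Inner query → {2}

2 | 2 ; 36 | 202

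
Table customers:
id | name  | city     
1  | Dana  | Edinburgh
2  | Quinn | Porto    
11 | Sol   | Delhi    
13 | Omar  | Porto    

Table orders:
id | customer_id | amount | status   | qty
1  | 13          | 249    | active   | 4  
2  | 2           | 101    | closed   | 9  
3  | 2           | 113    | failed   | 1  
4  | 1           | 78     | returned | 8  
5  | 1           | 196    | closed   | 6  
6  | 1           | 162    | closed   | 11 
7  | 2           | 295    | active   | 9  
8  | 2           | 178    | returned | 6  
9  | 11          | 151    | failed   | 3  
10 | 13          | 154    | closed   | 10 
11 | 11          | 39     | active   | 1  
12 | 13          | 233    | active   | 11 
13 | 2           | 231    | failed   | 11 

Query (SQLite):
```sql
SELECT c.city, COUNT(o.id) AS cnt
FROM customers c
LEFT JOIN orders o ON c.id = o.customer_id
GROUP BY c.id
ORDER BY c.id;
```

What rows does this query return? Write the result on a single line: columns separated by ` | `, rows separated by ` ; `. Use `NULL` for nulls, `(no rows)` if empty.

Edinburgh | 3 ; Porto | 5 ; Delhi | 2 ; Porto | 3

LEFT JOIN keeps every customers row; unmatched ones get NULL for orders columns.
Group by customers.id and compute COUNT(o.id). COUNT(col) of an all-NULL group is 0.
  1: ids {4, 5, 6} → COUNT(o.id)=3
  2: ids {2, 3, 7, 8, 13} → COUNT(o.id)=5
  11: ids {9, 11} → COUNT(o.id)=2
  13: ids {1, 10, 12} → COUNT(o.id)=3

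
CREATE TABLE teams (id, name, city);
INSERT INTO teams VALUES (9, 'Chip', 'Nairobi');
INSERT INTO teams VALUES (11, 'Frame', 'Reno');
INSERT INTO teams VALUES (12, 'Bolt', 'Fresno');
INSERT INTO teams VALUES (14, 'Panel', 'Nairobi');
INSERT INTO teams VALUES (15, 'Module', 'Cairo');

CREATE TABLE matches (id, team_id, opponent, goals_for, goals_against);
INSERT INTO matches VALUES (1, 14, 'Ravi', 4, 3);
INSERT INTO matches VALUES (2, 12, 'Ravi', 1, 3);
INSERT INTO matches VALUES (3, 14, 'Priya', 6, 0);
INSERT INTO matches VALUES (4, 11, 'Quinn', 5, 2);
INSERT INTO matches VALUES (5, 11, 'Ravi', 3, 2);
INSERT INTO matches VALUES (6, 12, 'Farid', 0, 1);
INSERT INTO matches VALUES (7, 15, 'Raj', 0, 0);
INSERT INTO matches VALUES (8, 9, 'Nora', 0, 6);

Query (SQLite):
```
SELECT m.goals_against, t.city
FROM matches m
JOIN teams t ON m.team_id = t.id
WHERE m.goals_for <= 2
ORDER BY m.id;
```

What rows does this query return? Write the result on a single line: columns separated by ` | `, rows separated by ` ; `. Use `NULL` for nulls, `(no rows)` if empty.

3 | Fresno ; 1 | Fresno ; 0 | Cairo ; 6 | Nairobi

Each matches row matches the teams row where team_id = teams.id.
Then keep rows with m.goals_for <= 2.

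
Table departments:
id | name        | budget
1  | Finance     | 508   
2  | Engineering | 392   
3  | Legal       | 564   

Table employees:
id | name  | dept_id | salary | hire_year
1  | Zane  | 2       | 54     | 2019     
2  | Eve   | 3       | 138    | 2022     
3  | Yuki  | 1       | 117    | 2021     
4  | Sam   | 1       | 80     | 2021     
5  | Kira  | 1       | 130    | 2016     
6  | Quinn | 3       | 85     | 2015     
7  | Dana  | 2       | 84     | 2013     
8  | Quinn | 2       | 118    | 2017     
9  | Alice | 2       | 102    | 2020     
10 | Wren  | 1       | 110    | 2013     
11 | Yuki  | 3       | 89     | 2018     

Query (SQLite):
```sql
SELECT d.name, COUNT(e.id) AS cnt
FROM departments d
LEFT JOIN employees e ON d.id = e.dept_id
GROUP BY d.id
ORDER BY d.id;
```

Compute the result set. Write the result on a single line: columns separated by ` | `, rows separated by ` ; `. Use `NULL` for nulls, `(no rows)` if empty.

LEFT JOIN keeps every departments row; unmatched ones get NULL for employees columns.
Group by departments.id and compute COUNT(e.id). COUNT(col) of an all-NULL group is 0.
  1: ids {3, 4, 5, 10} → COUNT(e.id)=4
  2: ids {1, 7, 8, 9} → COUNT(e.id)=4
  3: ids {2, 6, 11} → COUNT(e.id)=3

Finance | 4 ; Engineering | 4 ; Legal | 3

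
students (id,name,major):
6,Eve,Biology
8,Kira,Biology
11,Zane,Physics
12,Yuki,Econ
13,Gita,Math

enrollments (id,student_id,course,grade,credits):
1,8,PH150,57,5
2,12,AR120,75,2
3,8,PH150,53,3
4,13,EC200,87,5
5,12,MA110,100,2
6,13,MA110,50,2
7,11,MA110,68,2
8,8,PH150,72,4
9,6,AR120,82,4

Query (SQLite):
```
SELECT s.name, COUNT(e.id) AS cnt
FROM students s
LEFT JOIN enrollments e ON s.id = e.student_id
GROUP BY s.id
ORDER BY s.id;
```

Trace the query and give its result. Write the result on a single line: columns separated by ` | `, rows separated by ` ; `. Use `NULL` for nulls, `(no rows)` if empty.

LEFT JOIN keeps every students row; unmatched ones get NULL for enrollments columns.
Group by students.id and compute COUNT(e.id). COUNT(col) of an all-NULL group is 0.
  6: ids {9} → COUNT(e.id)=1
  8: ids {1, 3, 8} → COUNT(e.id)=3
  11: ids {7} → COUNT(e.id)=1
  12: ids {2, 5} → COUNT(e.id)=2
  13: ids {4, 6} → COUNT(e.id)=2

Eve | 1 ; Kira | 3 ; Zane | 1 ; Yuki | 2 ; Gita | 2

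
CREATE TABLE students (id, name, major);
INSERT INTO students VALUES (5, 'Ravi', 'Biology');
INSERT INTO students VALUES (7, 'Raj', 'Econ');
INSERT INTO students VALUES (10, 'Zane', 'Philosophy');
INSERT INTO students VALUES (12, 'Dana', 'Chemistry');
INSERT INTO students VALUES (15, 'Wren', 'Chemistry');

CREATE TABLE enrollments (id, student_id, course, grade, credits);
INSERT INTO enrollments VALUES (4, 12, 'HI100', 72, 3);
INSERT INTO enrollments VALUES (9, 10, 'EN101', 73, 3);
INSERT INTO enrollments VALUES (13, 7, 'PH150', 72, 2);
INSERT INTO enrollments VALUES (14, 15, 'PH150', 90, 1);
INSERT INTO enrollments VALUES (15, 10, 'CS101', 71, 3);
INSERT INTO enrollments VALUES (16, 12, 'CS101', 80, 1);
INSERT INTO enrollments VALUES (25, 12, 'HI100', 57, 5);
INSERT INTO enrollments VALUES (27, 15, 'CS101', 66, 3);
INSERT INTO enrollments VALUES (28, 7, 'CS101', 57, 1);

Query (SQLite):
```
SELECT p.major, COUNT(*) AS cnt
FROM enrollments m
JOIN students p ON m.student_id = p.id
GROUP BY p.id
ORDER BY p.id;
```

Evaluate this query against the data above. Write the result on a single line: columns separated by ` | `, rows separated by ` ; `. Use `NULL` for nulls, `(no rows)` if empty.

Econ | 2 ; Philosophy | 2 ; Chemistry | 3 ; Chemistry | 2

Join each enrollments row to its students via student_id.
Group joined rows by students.id; compute COUNT(*) per group.
  7: ids {13, 28} → COUNT(*)=2
  10: ids {9, 15} → COUNT(*)=2
  12: ids {4, 16, 25} → COUNT(*)=3
  15: ids {14, 27} → COUNT(*)=2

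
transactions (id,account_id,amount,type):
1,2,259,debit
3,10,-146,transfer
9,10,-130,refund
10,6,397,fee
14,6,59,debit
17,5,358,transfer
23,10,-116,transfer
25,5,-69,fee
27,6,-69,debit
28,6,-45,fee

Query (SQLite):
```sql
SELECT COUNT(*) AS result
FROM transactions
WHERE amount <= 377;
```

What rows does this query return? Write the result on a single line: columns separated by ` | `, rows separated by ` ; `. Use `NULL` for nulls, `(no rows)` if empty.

Rows where amount <= 377 → amount values: [259, -146, -130, 59, 358, -116, -69, -69, -45].
COUNT(*) counts rows → 9.

9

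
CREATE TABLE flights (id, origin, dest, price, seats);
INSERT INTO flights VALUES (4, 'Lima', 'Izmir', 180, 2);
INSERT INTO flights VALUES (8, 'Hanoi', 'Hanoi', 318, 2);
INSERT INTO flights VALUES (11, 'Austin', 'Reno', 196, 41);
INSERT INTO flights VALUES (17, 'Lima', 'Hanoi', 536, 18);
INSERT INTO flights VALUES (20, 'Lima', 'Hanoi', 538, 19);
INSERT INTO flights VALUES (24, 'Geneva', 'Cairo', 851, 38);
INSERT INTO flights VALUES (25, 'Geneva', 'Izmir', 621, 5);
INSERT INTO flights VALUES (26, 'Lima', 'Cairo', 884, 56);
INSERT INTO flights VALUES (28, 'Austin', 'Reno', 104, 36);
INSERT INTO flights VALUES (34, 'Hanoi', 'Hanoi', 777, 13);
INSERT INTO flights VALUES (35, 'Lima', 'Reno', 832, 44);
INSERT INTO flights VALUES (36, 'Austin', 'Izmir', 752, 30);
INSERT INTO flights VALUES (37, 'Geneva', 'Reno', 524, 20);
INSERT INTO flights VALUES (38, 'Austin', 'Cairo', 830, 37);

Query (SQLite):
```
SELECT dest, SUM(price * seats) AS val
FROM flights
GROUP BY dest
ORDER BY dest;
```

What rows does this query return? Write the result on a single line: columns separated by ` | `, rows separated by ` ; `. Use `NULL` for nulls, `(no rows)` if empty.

Cairo | 112552 ; Hanoi | 30607 ; Izmir | 26025 ; Reno | 58868

For each row compute price * seats.
Group by dest; take SUM of the expression per group.
  Cairo: ids {24, 26, 38} → SUM(price * seats)=112552
  Hanoi: ids {8, 17, 20, 34} → SUM(price * seats)=30607
  Izmir: ids {4, 25, 36} → SUM(price * seats)=26025
  Reno: ids {11, 28, 35, 37} → SUM(price * seats)=58868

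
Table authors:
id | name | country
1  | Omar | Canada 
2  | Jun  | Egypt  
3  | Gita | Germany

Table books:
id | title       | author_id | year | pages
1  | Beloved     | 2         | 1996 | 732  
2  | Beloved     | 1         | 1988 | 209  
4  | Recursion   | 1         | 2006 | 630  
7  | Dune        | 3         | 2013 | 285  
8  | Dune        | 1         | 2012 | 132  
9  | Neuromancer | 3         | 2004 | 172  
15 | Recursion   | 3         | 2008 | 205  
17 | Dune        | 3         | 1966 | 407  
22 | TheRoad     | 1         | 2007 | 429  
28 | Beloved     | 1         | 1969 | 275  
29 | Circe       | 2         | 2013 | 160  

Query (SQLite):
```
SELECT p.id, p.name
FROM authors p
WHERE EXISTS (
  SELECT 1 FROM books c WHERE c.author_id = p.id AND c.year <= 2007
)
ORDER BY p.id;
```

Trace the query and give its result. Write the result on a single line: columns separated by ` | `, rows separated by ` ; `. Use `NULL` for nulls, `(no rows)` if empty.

1 | Omar ; 2 | Jun ; 3 | Gita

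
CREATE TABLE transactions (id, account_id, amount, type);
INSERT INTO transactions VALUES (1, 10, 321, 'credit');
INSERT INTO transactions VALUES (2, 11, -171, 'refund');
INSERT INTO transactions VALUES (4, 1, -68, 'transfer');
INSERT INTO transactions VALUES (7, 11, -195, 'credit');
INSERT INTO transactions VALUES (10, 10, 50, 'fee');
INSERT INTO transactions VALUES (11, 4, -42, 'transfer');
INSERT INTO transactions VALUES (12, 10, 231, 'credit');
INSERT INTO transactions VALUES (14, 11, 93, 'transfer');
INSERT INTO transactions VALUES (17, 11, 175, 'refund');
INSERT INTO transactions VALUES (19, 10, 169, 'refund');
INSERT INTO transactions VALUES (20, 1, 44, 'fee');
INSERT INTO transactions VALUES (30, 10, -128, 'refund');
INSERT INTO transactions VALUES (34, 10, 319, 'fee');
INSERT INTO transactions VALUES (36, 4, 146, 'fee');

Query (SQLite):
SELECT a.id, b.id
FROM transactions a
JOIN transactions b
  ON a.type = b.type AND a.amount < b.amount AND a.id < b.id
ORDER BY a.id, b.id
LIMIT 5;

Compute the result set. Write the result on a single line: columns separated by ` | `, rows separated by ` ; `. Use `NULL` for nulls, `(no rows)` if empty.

2 | 17 ; 2 | 19 ; 2 | 30 ; 4 | 11 ; 4 | 14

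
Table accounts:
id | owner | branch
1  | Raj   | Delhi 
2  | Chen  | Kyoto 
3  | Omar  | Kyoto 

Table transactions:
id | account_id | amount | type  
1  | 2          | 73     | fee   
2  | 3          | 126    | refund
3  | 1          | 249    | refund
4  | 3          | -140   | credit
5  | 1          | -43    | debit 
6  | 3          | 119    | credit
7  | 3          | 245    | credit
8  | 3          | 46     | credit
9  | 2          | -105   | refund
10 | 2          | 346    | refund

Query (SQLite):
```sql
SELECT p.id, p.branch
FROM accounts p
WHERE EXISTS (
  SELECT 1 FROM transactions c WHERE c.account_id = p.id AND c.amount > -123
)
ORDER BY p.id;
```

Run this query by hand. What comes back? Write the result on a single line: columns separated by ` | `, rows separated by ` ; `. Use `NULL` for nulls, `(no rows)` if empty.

1 | Delhi ; 2 | Kyoto ; 3 | Kyoto

For each accounts row, check whether any transactions with matching account_id has amount > -123.
Keep rows where that is true.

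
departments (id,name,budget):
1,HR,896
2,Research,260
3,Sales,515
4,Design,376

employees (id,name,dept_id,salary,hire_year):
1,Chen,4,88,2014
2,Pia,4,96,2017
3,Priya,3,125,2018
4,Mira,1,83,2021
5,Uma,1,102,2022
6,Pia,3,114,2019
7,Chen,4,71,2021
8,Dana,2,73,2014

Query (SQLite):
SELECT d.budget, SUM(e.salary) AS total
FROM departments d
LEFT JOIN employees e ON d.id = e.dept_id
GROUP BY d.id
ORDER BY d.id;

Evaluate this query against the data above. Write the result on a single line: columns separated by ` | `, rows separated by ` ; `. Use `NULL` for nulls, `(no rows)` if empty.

896 | 185 ; 260 | 73 ; 515 | 239 ; 376 | 255

LEFT JOIN keeps every departments row; unmatched ones get NULL for employees columns.
Group by departments.id and compute SUM(e.salary). SUM over an all-NULL group is NULL.
  1: ids {4, 5} → SUM(e.salary)=185
  2: ids {8} → SUM(e.salary)=73
  3: ids {3, 6} → SUM(e.salary)=239
  4: ids {1, 2, 7} → SUM(e.salary)=255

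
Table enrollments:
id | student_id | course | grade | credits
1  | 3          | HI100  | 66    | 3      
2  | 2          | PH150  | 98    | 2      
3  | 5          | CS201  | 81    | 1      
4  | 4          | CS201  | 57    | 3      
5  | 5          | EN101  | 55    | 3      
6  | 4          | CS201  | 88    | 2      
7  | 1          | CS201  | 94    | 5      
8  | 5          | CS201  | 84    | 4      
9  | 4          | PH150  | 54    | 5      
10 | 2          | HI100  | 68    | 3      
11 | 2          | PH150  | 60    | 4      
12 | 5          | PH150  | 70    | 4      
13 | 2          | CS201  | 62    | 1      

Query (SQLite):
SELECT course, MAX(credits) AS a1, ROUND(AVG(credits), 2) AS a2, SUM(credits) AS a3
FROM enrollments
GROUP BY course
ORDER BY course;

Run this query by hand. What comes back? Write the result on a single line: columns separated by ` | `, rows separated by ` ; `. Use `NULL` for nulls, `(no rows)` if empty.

Group enrollments by course.
Per group compute: MAX(credits), ROUND(AVG(credits), 2), SUM(credits).
  CS201: ids {3, 4, 6, 7, 8, 13} → MAX(credits)=5, ROUND(AVG(credits), 2)=2.67, SUM(credits)=16
  EN101: ids {5} → MAX(credits)=3, ROUND(AVG(credits), 2)=3, SUM(credits)=3
  HI100: ids {1, 10} → MAX(credits)=3, ROUND(AVG(credits), 2)=3, SUM(credits)=6
  PH150: ids {2, 9, 11, 12} → MAX(credits)=5, ROUND(AVG(credits), 2)=3.75, SUM(credits)=15

CS201 | 5 | 2.67 | 16 ; EN101 | 3 | 3 | 3 ; HI100 | 3 | 3 | 6 ; PH150 | 5 | 3.75 | 15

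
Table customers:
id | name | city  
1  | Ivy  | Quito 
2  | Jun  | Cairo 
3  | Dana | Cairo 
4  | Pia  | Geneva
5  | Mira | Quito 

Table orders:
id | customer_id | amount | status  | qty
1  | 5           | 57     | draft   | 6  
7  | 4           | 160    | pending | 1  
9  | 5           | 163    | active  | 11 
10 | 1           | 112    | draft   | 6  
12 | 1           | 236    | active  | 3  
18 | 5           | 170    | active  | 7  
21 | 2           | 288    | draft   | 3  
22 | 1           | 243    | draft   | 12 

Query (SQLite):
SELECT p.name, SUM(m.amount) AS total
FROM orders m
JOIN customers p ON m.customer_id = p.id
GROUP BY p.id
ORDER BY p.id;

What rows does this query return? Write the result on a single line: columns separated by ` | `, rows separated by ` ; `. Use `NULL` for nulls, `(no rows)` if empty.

Join each orders row to its customers via customer_id.
Group joined rows by customers.id; compute SUM(m.amount) per group.
  1: ids {10, 12, 22} → SUM(m.amount)=591
  2: ids {21} → SUM(m.amount)=288
  4: ids {7} → SUM(m.amount)=160
  5: ids {1, 9, 18} → SUM(m.amount)=390

Ivy | 591 ; Jun | 288 ; Pia | 160 ; Mira | 390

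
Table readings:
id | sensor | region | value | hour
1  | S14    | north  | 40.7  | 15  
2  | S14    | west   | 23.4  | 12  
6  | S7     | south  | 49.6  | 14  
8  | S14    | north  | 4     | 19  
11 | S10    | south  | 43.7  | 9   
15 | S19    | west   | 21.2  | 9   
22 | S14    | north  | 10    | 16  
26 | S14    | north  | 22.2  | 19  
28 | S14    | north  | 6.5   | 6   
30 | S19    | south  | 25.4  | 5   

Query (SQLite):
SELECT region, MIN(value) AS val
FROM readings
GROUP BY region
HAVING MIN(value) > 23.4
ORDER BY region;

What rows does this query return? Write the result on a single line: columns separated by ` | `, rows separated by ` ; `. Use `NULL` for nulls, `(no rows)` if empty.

Partition readings by region; compute MIN(value) within each group.
HAVING: keep groups where MIN(value) > 23.4.
  north: ids {1, 8, 22, 26, 28} → MIN(value)=4
  south: ids {6, 11, 30} → MIN(value)=25.4
  west: ids {2, 15} → MIN(value)=21.2

south | 25.4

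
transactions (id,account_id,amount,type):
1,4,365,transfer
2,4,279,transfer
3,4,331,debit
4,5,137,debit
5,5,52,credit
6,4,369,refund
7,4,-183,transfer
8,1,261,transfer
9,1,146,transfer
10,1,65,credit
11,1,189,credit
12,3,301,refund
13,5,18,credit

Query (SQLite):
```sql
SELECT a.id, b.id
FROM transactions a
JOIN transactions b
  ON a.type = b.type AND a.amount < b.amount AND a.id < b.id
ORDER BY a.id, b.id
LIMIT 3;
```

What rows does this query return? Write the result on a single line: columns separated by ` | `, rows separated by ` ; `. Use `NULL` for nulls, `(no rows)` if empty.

Pairs (a,b) with same type, a.amount < b.amount, a.id < b.id.
type groups: credit:{5,10,11,13} debit:{3,4} refund:{6,12} transfer:{1,2,7,8,9}
Ordered by (a.id, b.id); first 3.

5 | 10 ; 5 | 11 ; 7 | 8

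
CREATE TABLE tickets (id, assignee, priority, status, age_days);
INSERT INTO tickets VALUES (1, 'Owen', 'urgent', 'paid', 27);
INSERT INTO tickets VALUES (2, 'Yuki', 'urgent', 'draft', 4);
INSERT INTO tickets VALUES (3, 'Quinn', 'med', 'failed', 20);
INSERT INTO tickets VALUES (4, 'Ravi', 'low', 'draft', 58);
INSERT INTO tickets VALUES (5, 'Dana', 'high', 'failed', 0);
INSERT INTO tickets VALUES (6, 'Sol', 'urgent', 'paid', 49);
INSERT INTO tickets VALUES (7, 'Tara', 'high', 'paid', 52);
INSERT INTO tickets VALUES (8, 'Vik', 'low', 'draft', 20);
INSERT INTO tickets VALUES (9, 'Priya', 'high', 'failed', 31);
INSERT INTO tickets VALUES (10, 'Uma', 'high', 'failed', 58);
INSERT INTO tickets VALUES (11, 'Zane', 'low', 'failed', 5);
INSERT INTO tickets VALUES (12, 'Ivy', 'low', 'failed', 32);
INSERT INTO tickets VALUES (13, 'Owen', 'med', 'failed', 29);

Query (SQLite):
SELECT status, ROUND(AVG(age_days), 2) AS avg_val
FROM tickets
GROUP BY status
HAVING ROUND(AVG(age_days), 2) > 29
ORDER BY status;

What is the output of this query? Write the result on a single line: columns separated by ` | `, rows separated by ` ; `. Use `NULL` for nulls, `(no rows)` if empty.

paid | 42.67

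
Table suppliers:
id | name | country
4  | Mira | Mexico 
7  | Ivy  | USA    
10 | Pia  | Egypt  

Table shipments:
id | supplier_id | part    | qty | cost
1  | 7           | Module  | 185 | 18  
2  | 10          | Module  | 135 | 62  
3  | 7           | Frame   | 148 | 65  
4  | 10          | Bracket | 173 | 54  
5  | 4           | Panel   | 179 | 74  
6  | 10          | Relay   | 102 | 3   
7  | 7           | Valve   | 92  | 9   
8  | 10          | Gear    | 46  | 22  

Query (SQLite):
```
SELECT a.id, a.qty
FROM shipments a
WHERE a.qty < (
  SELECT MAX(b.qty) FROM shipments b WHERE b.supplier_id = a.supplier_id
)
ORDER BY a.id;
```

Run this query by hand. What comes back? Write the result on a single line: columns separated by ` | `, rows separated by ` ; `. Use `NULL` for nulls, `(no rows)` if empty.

2 | 135 ; 3 | 148 ; 6 | 102 ; 7 | 92 ; 8 | 46

For each shipments row a, compute MAX(qty) over rows sharing a.supplier_id.
Keep row a if a.qty < that per-group MAX.
  supplier_id=4: MAX(qty) = 179
  supplier_id=7: MAX(qty) = 185
  supplier_id=10: MAX(qty) = 173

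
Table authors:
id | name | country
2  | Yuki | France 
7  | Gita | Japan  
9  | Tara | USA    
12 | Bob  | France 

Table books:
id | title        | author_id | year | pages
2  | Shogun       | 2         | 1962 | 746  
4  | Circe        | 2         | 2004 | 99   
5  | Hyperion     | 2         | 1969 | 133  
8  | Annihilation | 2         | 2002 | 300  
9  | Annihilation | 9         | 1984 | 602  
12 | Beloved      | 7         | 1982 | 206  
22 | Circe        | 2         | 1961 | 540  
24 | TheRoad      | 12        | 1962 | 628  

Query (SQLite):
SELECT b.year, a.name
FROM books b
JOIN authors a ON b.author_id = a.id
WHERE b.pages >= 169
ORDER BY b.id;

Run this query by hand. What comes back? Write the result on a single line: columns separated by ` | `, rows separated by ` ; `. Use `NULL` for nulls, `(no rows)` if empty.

1962 | Yuki ; 2002 | Yuki ; 1984 | Tara ; 1982 | Gita ; 1961 | Yuki ; 1962 | Bob

Each books row matches the authors row where author_id = authors.id.
Then keep rows with b.pages >= 169.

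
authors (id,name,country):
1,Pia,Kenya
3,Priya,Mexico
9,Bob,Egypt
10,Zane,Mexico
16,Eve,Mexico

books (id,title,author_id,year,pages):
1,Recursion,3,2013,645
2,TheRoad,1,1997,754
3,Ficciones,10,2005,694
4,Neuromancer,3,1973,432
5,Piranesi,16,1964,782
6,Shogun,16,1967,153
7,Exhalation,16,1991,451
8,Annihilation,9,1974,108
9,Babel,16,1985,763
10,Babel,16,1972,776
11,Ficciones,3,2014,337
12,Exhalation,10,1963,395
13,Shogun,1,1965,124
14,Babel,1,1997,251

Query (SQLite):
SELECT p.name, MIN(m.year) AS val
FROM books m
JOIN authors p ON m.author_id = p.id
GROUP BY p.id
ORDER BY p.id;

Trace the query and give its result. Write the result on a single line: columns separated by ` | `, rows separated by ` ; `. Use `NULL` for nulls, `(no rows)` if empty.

Join each books row to its authors via author_id.
Group joined rows by authors.id; compute MIN(m.year) per group.
  1: ids {2, 13, 14} → MIN(m.year)=1965
  3: ids {1, 4, 11} → MIN(m.year)=1973
  9: ids {8} → MIN(m.year)=1974
  10: ids {3, 12} → MIN(m.year)=1963
  16: ids {5, 6, 7, 9, 10} → MIN(m.year)=1964

Pia | 1965 ; Priya | 1973 ; Bob | 1974 ; Zane | 1963 ; Eve | 1964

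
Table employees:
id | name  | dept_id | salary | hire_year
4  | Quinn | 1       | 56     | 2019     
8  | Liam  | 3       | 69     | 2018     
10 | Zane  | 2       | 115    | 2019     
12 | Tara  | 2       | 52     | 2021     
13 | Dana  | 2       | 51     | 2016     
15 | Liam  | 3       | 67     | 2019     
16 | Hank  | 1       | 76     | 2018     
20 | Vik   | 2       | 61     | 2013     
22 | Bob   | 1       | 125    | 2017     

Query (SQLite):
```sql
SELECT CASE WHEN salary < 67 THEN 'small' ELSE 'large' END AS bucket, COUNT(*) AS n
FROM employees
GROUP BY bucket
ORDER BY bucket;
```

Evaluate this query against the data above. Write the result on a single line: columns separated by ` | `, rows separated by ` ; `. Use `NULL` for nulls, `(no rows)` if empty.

large | 5 ; small | 4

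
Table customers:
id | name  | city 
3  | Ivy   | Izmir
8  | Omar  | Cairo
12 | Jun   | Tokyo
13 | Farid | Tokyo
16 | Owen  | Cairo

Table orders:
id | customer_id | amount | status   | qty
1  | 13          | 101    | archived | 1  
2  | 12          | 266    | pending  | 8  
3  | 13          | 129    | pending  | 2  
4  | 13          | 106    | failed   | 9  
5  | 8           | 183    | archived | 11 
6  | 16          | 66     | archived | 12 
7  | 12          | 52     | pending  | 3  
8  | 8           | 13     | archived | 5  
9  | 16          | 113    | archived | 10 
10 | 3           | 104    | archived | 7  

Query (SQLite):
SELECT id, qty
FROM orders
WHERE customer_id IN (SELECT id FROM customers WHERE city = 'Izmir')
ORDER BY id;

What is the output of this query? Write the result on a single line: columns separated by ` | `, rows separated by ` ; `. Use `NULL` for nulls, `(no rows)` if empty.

Inner query: customers.id where city = 'Izmir'.
Outer: keep orders rows whose customer_id is in that set.
Inner query → {3}

10 | 7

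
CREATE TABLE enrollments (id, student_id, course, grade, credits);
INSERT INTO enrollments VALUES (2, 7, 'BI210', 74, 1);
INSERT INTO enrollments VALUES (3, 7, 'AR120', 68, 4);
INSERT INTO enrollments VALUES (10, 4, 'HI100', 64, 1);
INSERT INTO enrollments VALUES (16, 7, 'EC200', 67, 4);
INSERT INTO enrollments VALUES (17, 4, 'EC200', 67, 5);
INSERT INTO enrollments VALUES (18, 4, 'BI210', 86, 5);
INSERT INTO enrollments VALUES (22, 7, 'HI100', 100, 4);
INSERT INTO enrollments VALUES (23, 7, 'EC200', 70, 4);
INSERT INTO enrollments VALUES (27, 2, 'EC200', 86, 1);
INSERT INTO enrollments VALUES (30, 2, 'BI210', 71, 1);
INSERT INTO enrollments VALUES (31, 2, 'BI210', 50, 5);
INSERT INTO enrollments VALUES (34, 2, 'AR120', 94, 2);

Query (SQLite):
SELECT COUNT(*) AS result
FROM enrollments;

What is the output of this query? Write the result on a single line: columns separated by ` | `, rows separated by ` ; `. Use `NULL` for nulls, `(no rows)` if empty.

All credits values: [1, 4, 1, 4, 5, 5, 4, 4, 1, 1, 5, 2].
COUNT(*) counts rows → 12.

12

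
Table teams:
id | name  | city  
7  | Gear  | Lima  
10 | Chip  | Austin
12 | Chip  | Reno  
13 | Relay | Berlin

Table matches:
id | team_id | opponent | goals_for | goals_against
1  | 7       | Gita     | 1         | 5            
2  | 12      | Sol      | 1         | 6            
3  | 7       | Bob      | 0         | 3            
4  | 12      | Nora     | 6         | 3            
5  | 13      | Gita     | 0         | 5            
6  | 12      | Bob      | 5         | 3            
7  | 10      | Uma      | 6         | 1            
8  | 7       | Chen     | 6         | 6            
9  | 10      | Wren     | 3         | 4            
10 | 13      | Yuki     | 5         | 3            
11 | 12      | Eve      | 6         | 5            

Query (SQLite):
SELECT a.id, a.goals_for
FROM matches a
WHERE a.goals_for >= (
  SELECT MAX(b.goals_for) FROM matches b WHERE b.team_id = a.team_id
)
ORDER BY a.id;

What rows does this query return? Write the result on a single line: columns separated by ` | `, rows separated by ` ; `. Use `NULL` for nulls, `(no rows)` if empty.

4 | 6 ; 7 | 6 ; 8 | 6 ; 10 | 5 ; 11 | 6

For each matches row a, compute MAX(goals_for) over rows sharing a.team_id.
Keep row a if a.goals_for >= that per-group MAX.
  team_id=7: MAX(goals_for) = 6
  team_id=10: MAX(goals_for) = 6
  team_id=12: MAX(goals_for) = 6
  team_id=13: MAX(goals_for) = 5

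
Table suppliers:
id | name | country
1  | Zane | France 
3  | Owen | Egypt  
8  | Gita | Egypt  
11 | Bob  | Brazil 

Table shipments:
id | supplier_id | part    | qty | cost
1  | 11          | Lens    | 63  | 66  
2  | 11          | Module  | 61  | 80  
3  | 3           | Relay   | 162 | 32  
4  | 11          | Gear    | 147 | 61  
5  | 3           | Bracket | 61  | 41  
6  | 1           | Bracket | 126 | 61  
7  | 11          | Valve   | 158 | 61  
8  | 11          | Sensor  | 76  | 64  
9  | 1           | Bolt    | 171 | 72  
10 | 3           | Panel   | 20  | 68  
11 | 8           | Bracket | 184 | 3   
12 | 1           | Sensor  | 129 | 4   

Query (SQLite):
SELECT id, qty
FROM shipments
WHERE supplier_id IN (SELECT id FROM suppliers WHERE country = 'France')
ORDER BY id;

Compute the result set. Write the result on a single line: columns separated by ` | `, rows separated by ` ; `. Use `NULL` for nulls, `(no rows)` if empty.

6 | 126 ; 9 | 171 ; 12 | 129

Inner query: suppliers.id where country = 'France'.
Outer: keep shipments rows whose supplier_id is in that set.
Inner query → {1}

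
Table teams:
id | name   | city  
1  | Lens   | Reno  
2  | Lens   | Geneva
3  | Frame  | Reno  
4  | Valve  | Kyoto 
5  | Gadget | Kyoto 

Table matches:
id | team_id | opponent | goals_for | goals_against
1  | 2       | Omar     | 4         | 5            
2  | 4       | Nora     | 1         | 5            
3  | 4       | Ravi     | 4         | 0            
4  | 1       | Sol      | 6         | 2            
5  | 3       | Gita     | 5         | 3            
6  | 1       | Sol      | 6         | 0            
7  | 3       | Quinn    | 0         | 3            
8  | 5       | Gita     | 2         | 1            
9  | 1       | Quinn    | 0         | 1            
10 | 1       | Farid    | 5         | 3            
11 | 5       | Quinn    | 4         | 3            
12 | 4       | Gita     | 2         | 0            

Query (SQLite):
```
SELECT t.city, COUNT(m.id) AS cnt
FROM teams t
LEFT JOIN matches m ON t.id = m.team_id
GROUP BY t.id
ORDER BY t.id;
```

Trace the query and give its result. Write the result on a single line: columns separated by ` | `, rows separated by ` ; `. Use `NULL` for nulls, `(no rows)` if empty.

Reno | 4 ; Geneva | 1 ; Reno | 2 ; Kyoto | 3 ; Kyoto | 2

LEFT JOIN keeps every teams row; unmatched ones get NULL for matches columns.
Group by teams.id and compute COUNT(m.id). COUNT(col) of an all-NULL group is 0.
  1: ids {4, 6, 9, 10} → COUNT(m.id)=4
  2: ids {1} → COUNT(m.id)=1
  3: ids {5, 7} → COUNT(m.id)=2
  4: ids {2, 3, 12} → COUNT(m.id)=3
  5: ids {8, 11} → COUNT(m.id)=2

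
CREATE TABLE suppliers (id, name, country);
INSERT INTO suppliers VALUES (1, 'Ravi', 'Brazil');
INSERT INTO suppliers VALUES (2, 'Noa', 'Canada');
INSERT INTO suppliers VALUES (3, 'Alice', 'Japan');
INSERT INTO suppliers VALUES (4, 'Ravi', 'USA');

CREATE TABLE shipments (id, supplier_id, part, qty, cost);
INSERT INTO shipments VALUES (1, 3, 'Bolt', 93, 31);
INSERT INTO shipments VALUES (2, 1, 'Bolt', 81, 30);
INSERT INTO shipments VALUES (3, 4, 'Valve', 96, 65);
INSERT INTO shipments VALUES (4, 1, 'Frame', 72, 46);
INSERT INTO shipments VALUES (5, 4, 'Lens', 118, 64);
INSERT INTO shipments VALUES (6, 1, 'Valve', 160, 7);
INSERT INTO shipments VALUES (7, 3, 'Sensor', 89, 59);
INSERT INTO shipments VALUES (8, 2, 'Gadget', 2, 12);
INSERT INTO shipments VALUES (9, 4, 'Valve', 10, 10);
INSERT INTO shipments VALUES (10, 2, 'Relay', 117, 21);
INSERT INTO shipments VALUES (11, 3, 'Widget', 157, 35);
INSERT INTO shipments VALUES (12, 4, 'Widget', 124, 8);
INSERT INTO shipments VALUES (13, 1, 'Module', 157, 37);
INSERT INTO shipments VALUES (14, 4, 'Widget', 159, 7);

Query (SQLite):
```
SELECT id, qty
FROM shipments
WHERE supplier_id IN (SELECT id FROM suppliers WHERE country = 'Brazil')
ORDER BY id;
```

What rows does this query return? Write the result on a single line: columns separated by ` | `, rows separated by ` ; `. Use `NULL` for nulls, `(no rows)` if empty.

Inner query: suppliers.id where country = 'Brazil'.
Outer: keep shipments rows whose supplier_id is in that set.
Inner query → {1}

2 | 81 ; 4 | 72 ; 6 | 160 ; 13 | 157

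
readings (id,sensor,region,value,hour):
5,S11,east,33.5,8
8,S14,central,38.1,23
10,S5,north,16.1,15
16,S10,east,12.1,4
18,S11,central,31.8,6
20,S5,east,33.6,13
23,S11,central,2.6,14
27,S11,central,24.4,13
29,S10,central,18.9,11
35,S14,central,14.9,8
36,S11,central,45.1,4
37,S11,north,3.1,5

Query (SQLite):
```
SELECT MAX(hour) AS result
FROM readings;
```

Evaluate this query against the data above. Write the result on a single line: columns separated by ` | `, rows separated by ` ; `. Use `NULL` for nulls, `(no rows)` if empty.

23

All hour values: [8, 23, 15, 4, 6, 13, 14, 13, 11, 8, 4, 5].
MAX of non-NULL values = 23.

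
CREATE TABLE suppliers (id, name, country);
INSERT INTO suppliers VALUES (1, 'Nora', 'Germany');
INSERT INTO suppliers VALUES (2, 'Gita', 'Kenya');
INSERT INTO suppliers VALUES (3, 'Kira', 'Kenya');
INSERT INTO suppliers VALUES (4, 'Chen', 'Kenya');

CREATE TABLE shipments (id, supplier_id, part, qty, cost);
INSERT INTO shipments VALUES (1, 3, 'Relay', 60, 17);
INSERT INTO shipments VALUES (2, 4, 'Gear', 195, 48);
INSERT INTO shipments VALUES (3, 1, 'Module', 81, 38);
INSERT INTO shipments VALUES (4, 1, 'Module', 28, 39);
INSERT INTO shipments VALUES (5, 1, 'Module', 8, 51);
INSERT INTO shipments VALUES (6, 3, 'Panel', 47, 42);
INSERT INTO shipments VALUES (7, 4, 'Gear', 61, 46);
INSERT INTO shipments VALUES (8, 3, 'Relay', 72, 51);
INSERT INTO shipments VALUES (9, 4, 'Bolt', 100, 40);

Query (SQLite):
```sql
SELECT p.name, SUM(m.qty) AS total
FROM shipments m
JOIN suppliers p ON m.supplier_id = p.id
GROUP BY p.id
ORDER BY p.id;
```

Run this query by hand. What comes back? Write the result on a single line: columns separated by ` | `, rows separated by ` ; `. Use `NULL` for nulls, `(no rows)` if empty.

Nora | 117 ; Kira | 179 ; Chen | 356

Join each shipments row to its suppliers via supplier_id.
Group joined rows by suppliers.id; compute SUM(m.qty) per group.
  1: ids {3, 4, 5} → SUM(m.qty)=117
  3: ids {1, 6, 8} → SUM(m.qty)=179
  4: ids {2, 7, 9} → SUM(m.qty)=356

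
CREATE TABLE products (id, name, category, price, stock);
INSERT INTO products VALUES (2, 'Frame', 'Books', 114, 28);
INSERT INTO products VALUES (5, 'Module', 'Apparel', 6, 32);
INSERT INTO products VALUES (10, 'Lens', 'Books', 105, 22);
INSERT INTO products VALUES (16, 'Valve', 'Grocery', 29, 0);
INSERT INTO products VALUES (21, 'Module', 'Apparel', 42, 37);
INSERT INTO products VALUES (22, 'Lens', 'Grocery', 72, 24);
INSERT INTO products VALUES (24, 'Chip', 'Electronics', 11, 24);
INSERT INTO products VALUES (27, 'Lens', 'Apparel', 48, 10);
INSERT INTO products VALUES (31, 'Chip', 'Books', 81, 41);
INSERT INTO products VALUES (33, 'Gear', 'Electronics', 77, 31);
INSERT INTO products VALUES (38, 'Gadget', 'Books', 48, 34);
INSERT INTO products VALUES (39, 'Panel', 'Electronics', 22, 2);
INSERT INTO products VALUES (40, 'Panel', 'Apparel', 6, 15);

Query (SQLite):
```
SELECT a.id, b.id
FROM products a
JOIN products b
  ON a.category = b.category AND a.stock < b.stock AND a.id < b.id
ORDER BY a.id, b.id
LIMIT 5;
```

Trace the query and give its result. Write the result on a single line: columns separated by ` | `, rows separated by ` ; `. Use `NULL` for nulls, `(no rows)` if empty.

Pairs (a,b) with same category, a.stock < b.stock, a.id < b.id.
category groups: Apparel:{5,21,27,40} Books:{2,10,31,38} Electronics:{24,33,39} Grocery:{16,22}
Ordered by (a.id, b.id); first 5.

2 | 31 ; 2 | 38 ; 5 | 21 ; 10 | 31 ; 10 | 38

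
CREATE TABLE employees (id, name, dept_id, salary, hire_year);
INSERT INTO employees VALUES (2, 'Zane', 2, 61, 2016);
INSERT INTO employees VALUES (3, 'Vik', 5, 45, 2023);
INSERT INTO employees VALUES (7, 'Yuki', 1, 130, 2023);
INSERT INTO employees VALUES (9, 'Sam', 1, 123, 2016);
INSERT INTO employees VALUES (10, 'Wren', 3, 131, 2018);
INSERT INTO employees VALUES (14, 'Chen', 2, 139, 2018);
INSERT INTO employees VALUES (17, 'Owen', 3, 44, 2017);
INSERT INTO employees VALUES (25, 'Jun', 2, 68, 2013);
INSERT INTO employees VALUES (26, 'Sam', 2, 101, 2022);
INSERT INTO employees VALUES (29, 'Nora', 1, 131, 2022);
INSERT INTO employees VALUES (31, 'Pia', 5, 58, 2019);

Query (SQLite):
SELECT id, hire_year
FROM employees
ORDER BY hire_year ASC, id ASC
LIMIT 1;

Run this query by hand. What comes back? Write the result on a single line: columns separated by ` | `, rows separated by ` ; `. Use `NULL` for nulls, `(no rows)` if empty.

Sort by hire_year asc, tiebreak id asc: (2013, id=25), (2016, id=2), (2016, id=9), (2017, id=17) …. Take first 1.

25 | 2013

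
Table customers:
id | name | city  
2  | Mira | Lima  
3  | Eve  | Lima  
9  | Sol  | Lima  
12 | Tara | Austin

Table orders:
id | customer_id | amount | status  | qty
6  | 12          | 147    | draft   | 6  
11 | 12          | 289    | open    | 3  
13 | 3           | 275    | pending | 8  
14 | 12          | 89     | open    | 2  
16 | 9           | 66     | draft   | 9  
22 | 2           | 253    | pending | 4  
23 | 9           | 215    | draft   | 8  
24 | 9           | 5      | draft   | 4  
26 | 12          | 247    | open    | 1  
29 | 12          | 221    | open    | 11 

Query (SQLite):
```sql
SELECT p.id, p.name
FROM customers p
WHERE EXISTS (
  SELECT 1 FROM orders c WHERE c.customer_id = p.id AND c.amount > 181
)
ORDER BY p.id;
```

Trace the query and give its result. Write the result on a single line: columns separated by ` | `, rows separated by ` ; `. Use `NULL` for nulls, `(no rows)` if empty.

2 | Mira ; 3 | Eve ; 9 | Sol ; 12 | Tara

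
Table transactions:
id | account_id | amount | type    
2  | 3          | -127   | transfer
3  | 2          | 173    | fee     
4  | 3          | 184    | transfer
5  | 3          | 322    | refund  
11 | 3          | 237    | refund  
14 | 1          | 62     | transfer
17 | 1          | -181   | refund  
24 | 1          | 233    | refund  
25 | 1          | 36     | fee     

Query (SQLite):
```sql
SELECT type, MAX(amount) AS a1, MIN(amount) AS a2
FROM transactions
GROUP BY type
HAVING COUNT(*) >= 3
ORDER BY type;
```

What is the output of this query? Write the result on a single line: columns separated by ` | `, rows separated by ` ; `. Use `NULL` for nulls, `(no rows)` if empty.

Group transactions by type.
Per group compute: MAX(amount), MIN(amount).
HAVING: drop groups with fewer than 3 rows.
  fee: ids {3, 25} → MAX(amount)=173, MIN(amount)=36
  refund: ids {5, 11, 17, 24} → MAX(amount)=322, MIN(amount)=-181
  transfer: ids {2, 4, 14} → MAX(amount)=184, MIN(amount)=-127

refund | 322 | -181 ; transfer | 184 | -127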